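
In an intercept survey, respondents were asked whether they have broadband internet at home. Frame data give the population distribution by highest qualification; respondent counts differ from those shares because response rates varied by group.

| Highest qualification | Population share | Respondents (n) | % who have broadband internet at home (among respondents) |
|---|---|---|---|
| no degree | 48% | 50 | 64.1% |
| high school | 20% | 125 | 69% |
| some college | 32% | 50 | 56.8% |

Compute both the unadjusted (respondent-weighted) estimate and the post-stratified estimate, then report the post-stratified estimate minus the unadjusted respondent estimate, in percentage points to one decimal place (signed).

-2.5 percentage points

Unadjusted (pooled respondent) estimate weights by respondent counts:
  (50/225)×64.1 + (125/225)×69 + (50/225)×56.8 = 65.2%
Post-stratifying to population shares instead:
  0.48×64.1 + 0.2×69 + 0.32×56.8 = 62.744%
Difference = 62.744 − 65.2 = -2.456 pp.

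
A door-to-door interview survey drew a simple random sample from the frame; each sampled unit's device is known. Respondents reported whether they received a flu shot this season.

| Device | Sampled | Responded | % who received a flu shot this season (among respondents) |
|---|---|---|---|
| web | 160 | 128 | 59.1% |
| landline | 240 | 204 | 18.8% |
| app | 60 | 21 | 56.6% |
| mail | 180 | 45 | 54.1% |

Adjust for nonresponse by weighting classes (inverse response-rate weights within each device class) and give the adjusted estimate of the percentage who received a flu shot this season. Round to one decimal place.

Class response rates: web 128/160 = 80%, landline 204/240 = 85%, app 21/60 = 35%, mail 45/180 = 25%.
Weighting each respondent by the inverse class response rate inflates each class back to its sampled size, so the class weight is n_sampled:
  web: 160 × 59.1 = 9456
  landline: 240 × 18.8 = 4512
  app: 60 × 56.6 = 3396
  mail: 180 × 54.1 = 9738
Adjusted estimate = 27,102 / 640 = 42.3469 → 42.3%.

42.3%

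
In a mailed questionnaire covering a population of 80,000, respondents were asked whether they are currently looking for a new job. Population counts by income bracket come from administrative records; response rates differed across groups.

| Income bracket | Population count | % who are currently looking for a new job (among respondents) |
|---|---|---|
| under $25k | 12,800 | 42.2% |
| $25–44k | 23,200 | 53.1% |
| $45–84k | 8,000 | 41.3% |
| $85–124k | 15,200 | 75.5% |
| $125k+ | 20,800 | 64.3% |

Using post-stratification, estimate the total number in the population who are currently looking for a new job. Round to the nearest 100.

Estimated count per cell = population count × respondent percentage:
  under $25k: 12,800 × 42.2% = 5401.6
  $25–44k: 23,200 × 53.1% = 12319.2
  $45–84k: 8,000 × 41.3% = 3304
  $85–124k: 15,200 × 75.5% = 11,476
  $125k+: 20,800 × 64.3% = 13374.4
Estimated total = 45875.2 → 45,900.

45,900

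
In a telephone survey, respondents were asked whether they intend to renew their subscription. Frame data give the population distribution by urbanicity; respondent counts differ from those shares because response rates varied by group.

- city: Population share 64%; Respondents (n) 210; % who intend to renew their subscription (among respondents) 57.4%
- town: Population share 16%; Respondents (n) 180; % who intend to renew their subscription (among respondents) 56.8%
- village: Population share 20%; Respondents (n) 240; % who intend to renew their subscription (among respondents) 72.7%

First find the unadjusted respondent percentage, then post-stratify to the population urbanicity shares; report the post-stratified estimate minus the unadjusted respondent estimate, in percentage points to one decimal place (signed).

-2.7 percentage points

Unadjusted (pooled respondent) estimate weights by respondent counts:
  (210/630)×57.4 + (180/630)×56.8 + (240/630)×72.7 = 63.0571%
Post-stratified estimate weights by population shares:
  0.64×57.4 + 0.16×56.8 + 0.2×72.7 = 60.364%
Difference = 60.364 − 63.0571 = -2.6931 pp.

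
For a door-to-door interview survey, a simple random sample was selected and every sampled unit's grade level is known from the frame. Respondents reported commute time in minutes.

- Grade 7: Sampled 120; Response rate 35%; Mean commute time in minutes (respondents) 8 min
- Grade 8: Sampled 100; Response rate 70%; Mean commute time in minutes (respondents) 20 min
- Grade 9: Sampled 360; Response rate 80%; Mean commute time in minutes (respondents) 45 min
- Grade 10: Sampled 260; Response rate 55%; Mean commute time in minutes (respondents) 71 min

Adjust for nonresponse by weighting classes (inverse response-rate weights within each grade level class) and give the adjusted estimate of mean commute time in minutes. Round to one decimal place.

44.8

Weighting each respondent by the inverse class response rate inflates each class back to its sampled size, so the class weight is n_sampled:
  Grade 7: 120 × 8 = 960
  Grade 8: 100 × 20 = 2000
  Grade 9: 360 × 45 = 16,200
  Grade 10: 260 × 71 = 18,460
Adjusted estimate = 37,620 / 840 = 44.7857 → 44.8.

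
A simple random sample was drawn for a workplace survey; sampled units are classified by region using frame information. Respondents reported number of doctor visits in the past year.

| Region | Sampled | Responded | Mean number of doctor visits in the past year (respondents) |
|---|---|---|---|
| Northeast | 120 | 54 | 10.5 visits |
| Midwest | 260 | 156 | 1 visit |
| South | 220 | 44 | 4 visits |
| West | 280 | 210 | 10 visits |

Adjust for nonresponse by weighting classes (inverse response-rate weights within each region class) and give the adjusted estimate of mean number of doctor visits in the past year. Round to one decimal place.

Response rates by class: Northeast 54/120 = 45%, Midwest 156/260 = 60%, South 44/220 = 20%, West 210/280 = 75%.
With weight = n_sampled/n_responded per class, the weighted class total is n_sampled:
  Northeast: 120 × 10.5 = 1260
  Midwest: 260 × 1 = 260
  South: 220 × 4 = 880
  West: 280 × 10 = 2800
Adjusted estimate = 5200 / 880 = 5.90909 → 5.9.

5.9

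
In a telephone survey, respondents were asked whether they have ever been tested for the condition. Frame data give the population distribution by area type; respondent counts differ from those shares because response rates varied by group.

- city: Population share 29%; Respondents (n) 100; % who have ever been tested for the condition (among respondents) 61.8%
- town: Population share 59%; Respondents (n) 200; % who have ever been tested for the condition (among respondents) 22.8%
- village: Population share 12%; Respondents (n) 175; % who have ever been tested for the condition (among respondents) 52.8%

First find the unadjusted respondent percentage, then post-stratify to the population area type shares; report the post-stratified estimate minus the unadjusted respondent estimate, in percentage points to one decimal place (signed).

Unadjusted (pooled respondent) estimate weights by respondent counts:
  (100/475)×61.8 + (200/475)×22.8 + (175/475)×52.8 = 42.0632%
Post-stratifying to population shares instead:
  0.29×61.8 + 0.59×22.8 + 0.12×52.8 = 37.71%
Difference = 37.71 − 42.0632 = -4.3532 pp.

-4.4 percentage points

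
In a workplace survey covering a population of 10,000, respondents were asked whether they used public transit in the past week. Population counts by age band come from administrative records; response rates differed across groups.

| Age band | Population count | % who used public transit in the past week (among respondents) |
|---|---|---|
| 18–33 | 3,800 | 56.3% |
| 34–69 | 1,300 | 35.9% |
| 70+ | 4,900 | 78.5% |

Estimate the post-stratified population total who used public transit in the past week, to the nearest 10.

6,450

Apply each group's respondent rate to its population count:
  18–33: 3,800 × 56.3% = 2139.4
  34–69: 1,300 × 35.9% = 466.7
  70+: 4,900 × 78.5% = 3846.5
Estimated total = 6452.6 → 6,450.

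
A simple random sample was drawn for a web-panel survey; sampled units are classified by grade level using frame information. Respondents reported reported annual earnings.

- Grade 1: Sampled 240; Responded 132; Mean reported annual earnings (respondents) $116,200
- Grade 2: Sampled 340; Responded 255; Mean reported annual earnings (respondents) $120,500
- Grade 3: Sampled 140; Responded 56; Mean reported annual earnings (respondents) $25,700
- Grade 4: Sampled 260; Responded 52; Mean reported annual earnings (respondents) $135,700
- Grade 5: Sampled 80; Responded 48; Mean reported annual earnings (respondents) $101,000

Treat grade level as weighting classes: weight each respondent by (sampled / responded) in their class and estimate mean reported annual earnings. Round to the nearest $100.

$109,300

Response rates by class: Grade 1 132/240 = 55%, Grade 2 255/340 = 75%, Grade 3 56/140 = 40%, Grade 4 52/260 = 20%, Grade 5 48/80 = 60%.
Weighting each respondent by the inverse class response rate inflates each class back to its sampled size, so the class weight is n_sampled:
  Grade 1: 240 × 116,200 = 27,888,000
  Grade 2: 340 × 120,500 = 40,970,000
  Grade 3: 140 × 25,700 = 3,598,000
  Grade 4: 260 × 135,700 = 35,282,000
  Grade 5: 80 × 101,000 = 8,080,000
Adjusted estimate = 115,818,000 / 1,060 = 109262 → $109,300.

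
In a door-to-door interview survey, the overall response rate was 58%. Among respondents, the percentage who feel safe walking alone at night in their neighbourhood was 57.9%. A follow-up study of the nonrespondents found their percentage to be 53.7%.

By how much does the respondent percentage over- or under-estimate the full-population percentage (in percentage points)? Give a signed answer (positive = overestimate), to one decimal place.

Nonresponse fraction = 1 − 0.58 = 0.42.
Bias = (nonresponse fraction) × (respondent percentage − nonrespondent percentage)
     = 0.42 × (57.9 − 53.7) = 0.42 × 4.2 = 1.764.

+1.8 percentage points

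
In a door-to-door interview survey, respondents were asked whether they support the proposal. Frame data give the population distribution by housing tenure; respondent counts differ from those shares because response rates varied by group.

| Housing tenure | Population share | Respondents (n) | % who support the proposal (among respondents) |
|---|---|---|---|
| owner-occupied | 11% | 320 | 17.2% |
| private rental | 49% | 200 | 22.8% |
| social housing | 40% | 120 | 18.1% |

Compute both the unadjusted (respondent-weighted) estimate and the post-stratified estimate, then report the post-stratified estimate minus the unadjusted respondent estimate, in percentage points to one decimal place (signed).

+1.2 percentage points

Naive respondent-only estimate (weights = respondent counts):
  (320/640)×17.2 + (200/640)×22.8 + (120/640)×18.1 = 19.1187%
Post-stratifying to population shares instead:
  0.11×17.2 + 0.49×22.8 + 0.4×18.1 = 20.304%
Difference = 20.304 − 19.1187 = 1.1853 pp.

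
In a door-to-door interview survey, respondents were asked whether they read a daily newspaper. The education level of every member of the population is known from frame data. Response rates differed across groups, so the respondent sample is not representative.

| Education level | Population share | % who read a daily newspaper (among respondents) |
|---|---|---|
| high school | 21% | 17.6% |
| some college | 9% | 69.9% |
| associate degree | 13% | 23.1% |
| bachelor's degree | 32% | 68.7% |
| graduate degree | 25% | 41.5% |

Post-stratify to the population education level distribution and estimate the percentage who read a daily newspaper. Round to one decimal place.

45.3%

Weight each group's respondent value by its population share:
  high school: 0.21 × 17.6 = 3.696
  some college: 0.09 × 69.9 = 6.291
  associate degree: 0.13 × 23.1 = 3.003
  bachelor's degree: 0.32 × 68.7 = 21.984
  graduate degree: 0.25 × 41.5 = 10.375
Post-stratified estimate = 45.349 → 45.3%.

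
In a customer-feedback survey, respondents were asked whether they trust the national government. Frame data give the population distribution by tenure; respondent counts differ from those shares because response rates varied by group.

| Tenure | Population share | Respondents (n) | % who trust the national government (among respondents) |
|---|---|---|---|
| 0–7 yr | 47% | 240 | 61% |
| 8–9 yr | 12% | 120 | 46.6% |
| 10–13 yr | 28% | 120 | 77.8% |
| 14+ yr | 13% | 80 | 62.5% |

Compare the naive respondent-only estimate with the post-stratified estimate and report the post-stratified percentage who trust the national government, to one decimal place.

Naive respondent-only estimate (weights = respondent counts):
  (240/560)×61 + (120/560)×46.6 + (120/560)×77.8 + (80/560)×62.5 = 61.7286%
Post-stratifying to population shares instead:
  0.47×61 + 0.12×46.6 + 0.28×77.8 + 0.13×62.5 = 64.171%

64.2%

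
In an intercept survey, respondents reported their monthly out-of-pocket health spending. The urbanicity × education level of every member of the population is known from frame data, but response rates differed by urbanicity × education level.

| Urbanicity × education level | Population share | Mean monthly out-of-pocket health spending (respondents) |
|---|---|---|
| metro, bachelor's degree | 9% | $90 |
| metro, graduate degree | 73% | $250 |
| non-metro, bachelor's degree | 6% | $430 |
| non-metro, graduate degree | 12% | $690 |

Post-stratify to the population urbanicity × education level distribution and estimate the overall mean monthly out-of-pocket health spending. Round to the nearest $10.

Each cell contributes population-share × respondent value:
  metro, bachelor's degree: 0.09 × 90 = 8.1
  metro, graduate degree: 0.73 × 250 = 182.5
  non-metro, bachelor's degree: 0.06 × 430 = 25.8
  non-metro, graduate degree: 0.12 × 690 = 82.8
Post-stratified estimate = 299.2 → $300.

$300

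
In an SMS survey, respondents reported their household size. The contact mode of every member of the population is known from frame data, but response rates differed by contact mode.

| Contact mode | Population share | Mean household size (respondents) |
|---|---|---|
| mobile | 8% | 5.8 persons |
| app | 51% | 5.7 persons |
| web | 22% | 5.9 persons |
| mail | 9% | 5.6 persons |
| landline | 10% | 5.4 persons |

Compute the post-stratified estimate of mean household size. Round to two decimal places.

Post-stratification weights by population share, not respondent share:
  mobile: 0.08 × 5.8 = 0.464
  app: 0.51 × 5.7 = 2.907
  web: 0.22 × 5.9 = 1.298
  mail: 0.09 × 5.6 = 0.504
  landline: 0.1 × 5.4 = 0.54
Post-stratified estimate = 5.713 → 5.71.

5.71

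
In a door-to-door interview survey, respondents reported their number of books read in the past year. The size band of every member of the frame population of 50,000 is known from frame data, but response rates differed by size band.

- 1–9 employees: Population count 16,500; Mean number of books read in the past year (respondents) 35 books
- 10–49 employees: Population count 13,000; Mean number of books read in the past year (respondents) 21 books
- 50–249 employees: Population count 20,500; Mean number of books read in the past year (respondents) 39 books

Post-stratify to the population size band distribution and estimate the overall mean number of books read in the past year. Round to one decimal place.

Each cell contributes population-share × respondent value:
  1–9 employees: (16,500/50,000) × 35 = 11.55
  10–49 employees: (13,000/50,000) × 21 = 5.46
  50–249 employees: (20,500/50,000) × 39 = 15.99
Post-stratified estimate = 33 → 33.0.

33.0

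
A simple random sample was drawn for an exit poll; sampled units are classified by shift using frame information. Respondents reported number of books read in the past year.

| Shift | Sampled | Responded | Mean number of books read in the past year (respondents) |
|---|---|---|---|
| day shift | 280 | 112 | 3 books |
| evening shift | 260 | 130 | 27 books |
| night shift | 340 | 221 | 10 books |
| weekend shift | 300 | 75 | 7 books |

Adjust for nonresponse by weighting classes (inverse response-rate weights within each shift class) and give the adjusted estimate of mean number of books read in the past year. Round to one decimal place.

Class response rates: day shift 112/280 = 40%, evening shift 130/260 = 50%, night shift 221/340 = 65%, weekend shift 75/300 = 25%.
Inverse-response-rate weighting restores each class to its sampled count, so class totals weight by n_sampled:
  day shift: 280 × 3 = 840
  evening shift: 260 × 27 = 7020
  night shift: 340 × 10 = 3400
  weekend shift: 300 × 7 = 2100
Adjusted estimate = 13,360 / 1,180 = 11.322 → 11.3.

11.3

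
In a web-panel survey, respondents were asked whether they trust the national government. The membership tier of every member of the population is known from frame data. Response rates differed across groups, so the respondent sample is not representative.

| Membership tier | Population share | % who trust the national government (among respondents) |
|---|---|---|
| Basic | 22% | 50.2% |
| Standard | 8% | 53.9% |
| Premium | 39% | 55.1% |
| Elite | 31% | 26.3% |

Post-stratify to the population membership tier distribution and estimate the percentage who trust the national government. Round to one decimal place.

45.0%

Post-stratification weights by population share, not respondent share:
  Basic: 0.22 × 50.2 = 11.044
  Standard: 0.08 × 53.9 = 4.312
  Premium: 0.39 × 55.1 = 21.489
  Elite: 0.31 × 26.3 = 8.153
Post-stratified estimate = 44.998 → 45.0%.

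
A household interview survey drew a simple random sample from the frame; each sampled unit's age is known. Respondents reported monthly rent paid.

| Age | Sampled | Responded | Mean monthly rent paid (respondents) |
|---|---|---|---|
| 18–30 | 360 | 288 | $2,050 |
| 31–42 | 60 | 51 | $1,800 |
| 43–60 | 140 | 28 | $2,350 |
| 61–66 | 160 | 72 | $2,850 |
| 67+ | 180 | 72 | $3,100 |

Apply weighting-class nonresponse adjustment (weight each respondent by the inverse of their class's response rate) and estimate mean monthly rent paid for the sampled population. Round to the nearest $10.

Class response rates: 18–30 288/360 = 80%, 31–42 51/60 = 85%, 43–60 28/140 = 20%, 61–66 72/160 = 45%, 67+ 72/180 = 40%.
Each respondent's weight = sampled/responded in their class; summing within a class gives n_sampled, so:
  18–30: 360 × 2050 = 738,000
  31–42: 60 × 1800 = 108,000
  43–60: 140 × 2350 = 329,000
  61–66: 160 × 2850 = 456,000
  67+: 180 × 3100 = 558,000
Adjusted estimate = 2,189,000 / 900 = 2432.22 → $2,430.

$2,430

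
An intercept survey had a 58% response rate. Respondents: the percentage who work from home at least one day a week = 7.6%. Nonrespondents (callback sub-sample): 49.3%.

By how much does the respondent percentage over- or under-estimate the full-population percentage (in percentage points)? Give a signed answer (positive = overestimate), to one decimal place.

-17.5 percentage points

Nonresponse fraction = 1 − 0.58 = 0.42.
Bias = (nonresponse fraction) × (respondent percentage − nonrespondent percentage)
     = 0.42 × (7.6 − 49.3) = 0.42 × -41.7 = -17.514.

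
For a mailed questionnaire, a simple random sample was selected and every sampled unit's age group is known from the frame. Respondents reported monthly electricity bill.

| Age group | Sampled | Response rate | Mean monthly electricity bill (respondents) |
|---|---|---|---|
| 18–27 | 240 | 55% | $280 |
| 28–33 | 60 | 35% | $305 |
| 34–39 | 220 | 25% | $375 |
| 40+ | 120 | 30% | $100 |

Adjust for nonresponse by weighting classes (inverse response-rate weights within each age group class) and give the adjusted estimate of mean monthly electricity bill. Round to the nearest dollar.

With weight = n_sampled/n_responded per class, the weighted class total is n_sampled:
  18–27: 240 × 280 = 67,200
  28–33: 60 × 305 = 18,300
  34–39: 220 × 375 = 82,500
  40+: 120 × 100 = 12,000
Adjusted estimate = 180,000 / 640 = 281.25 → $281.

$281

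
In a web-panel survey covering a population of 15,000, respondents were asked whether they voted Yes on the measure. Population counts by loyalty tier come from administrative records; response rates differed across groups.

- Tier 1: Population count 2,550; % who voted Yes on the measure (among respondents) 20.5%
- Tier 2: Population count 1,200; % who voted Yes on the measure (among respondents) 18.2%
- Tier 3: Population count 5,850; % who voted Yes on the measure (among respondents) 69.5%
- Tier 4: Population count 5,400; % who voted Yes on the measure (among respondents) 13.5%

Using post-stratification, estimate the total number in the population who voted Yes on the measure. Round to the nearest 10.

Apply each group's respondent rate to its population count:
  Tier 1: 2,550 × 20.5% = 522.75
  Tier 2: 1,200 × 18.2% = 218.4
  Tier 3: 5,850 × 69.5% = 4065.75
  Tier 4: 5,400 × 13.5% = 729
Estimated total = 5535.9 → 5,540.

5,540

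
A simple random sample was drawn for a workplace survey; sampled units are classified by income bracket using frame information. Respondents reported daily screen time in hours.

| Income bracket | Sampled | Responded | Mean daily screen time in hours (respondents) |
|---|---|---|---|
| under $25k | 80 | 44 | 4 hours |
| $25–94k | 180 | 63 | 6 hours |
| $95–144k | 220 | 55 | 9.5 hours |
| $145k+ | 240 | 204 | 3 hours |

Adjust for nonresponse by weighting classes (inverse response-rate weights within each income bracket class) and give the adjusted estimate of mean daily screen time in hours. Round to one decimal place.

Class response rates: under $25k 44/80 = 55%, $25–94k 63/180 = 35%, $95–144k 55/220 = 25%, $145k+ 204/240 = 85%.
Inverse-response-rate weighting restores each class to its sampled count, so class totals weight by n_sampled:
  under $25k: 80 × 4 = 320
  $25–94k: 180 × 6 = 1080
  $95–144k: 220 × 9.5 = 2090
  $145k+: 240 × 3 = 720
Adjusted estimate = 4210 / 720 = 5.84722 → 5.8.

5.8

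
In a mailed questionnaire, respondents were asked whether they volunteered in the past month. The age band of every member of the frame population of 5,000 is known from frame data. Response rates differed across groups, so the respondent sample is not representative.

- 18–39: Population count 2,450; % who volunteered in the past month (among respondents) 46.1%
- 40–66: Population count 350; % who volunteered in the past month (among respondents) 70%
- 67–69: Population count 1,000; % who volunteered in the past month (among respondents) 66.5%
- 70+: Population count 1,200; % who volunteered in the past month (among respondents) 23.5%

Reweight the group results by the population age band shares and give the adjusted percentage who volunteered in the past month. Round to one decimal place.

Reweight to the known age band distribution:
  18–39: (2,450/5,000) × 46.1 = 22.589
  40–66: (350/5,000) × 70 = 4.9
  67–69: (1,000/5,000) × 66.5 = 13.3
  70+: (1,200/5,000) × 23.5 = 5.64
Post-stratified estimate = 46.429 → 46.4%.

46.4%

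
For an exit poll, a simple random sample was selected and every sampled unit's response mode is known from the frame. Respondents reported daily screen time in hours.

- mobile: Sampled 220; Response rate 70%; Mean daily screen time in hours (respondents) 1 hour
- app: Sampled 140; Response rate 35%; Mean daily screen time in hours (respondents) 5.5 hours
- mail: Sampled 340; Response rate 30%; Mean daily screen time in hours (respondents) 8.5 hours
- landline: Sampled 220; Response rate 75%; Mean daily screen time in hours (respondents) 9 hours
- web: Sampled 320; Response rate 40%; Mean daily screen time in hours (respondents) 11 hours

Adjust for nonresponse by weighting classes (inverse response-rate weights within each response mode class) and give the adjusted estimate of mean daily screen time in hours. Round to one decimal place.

Weighting each respondent by the inverse class response rate inflates each class back to its sampled size, so the class weight is n_sampled:
  mobile: 220 × 1 = 220
  app: 140 × 5.5 = 770
  mail: 340 × 8.5 = 2890
  landline: 220 × 9 = 1980
  web: 320 × 11 = 3520
Adjusted estimate = 9380 / 1,240 = 7.56452 → 7.6.

7.6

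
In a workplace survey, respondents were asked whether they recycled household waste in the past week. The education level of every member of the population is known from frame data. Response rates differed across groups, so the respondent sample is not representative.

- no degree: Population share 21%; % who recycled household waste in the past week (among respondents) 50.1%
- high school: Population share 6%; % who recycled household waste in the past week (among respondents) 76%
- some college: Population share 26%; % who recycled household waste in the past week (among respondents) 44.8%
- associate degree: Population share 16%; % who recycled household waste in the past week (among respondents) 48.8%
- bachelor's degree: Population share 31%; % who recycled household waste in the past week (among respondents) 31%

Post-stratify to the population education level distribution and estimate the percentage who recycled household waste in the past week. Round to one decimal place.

Reweight to the known education level distribution:
  no degree: 0.21 × 50.1 = 10.521
  high school: 0.06 × 76 = 4.56
  some college: 0.26 × 44.8 = 11.648
  associate degree: 0.16 × 48.8 = 7.808
  bachelor's degree: 0.31 × 31 = 9.61
Post-stratified estimate = 44.147 → 44.1%.

44.1%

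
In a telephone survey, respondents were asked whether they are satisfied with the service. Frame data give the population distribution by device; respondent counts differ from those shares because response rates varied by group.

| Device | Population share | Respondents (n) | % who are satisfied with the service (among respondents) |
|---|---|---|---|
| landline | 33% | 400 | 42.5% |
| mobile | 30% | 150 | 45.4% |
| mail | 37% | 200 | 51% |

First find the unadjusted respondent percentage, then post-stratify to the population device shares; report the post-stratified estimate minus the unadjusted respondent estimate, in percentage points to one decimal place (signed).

Without adjustment, the pooled respondent share is:
  (400/750)×42.5 + (150/750)×45.4 + (200/750)×51 = 45.3467%
Post-stratifying to population shares instead:
  0.33×42.5 + 0.3×45.4 + 0.37×51 = 46.515%
Difference = 46.515 − 45.3467 = 1.1683 pp.

+1.2 percentage points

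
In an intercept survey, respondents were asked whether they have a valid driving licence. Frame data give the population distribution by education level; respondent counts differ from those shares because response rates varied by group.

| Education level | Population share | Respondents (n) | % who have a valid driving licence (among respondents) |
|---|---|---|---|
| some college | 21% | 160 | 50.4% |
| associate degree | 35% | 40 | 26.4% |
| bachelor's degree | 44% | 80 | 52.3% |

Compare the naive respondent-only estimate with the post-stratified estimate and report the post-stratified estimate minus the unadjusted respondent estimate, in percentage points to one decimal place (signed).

-4.7 percentage points

Unadjusted (pooled respondent) estimate weights by respondent counts:
  (160/280)×50.4 + (40/280)×26.4 + (80/280)×52.3 = 47.5143%
Post-stratifying to population shares instead:
  0.21×50.4 + 0.35×26.4 + 0.44×52.3 = 42.836%
Difference = 42.836 − 47.5143 = -4.6783 pp.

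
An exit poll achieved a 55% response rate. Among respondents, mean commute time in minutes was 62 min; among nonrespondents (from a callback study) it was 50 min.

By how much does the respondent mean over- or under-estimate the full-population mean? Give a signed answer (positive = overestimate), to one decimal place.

Nonresponse fraction = 1 − 0.55 = 0.45.
Bias = (nonresponse fraction) × (respondent mean − nonrespondent mean)
     = 0.45 × (62 − 50) = 0.45 × 12 = 5.4.

+5.4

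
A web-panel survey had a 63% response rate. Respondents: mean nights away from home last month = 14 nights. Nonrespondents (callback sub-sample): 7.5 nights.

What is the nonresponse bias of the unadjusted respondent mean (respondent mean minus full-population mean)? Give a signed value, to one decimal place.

+2.4

Nonresponse fraction = 1 − 0.63 = 0.37.
Bias = (nonresponse fraction) × (respondent mean − nonrespondent mean)
     = 0.37 × (14 − 7.5) = 0.37 × 6.5 = 2.405.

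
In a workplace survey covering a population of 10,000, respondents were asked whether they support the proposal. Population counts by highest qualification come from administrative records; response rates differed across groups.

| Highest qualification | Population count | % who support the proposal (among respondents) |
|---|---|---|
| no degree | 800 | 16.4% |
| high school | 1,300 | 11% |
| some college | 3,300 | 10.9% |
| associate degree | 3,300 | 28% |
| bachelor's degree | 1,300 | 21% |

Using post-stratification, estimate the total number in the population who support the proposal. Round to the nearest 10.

1,830

Estimated count per cell = population count × respondent percentage:
  no degree: 800 × 16.4% = 131.2
  high school: 1,300 × 11% = 143
  some college: 3,300 × 10.9% = 359.7
  associate degree: 3,300 × 28% = 924
  bachelor's degree: 1,300 × 21% = 273
Estimated total = 1830.9 → 1,830.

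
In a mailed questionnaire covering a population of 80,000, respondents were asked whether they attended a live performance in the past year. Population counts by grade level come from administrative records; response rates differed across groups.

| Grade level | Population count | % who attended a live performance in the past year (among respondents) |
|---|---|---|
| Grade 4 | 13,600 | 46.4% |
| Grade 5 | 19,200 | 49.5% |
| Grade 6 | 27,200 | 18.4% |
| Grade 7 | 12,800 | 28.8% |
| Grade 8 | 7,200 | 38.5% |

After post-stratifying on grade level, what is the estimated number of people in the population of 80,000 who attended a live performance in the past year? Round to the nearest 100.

27,300

Estimated count per cell = population count × respondent percentage:
  Grade 4: 13,600 × 46.4% = 6310.4
  Grade 5: 19,200 × 49.5% = 9504
  Grade 6: 27,200 × 18.4% = 5004.8
  Grade 7: 12,800 × 28.8% = 3686.4
  Grade 8: 7,200 × 38.5% = 2772
Estimated total = 27277.6 → 27,300.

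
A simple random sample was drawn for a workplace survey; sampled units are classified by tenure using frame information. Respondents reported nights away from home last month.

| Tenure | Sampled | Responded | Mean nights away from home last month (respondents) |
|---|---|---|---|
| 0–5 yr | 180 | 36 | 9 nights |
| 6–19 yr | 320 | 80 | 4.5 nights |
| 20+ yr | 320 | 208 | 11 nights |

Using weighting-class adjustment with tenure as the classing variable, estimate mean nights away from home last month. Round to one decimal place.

Class response rates: 0–5 yr 36/180 = 20%, 6–19 yr 80/320 = 25%, 20+ yr 208/320 = 65%.
Each respondent's weight = sampled/responded in their class; summing within a class gives n_sampled, so:
  0–5 yr: 180 × 9 = 1620
  6–19 yr: 320 × 4.5 = 1440
  20+ yr: 320 × 11 = 3520
Adjusted estimate = 6580 / 820 = 8.02439 → 8.0.

8.0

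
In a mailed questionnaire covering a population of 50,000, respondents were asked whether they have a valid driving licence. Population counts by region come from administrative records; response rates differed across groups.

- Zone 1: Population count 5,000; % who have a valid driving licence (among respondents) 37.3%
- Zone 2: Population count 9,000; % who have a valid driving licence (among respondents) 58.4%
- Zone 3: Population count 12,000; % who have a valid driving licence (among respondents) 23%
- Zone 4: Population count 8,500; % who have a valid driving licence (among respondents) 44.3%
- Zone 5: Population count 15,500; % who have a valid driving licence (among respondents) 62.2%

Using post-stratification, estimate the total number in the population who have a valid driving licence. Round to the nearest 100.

Each cell contributes its population count × the respondent rate:
  Zone 1: 5,000 × 37.3% = 1865
  Zone 2: 9,000 × 58.4% = 5256
  Zone 3: 12,000 × 23% = 2760
  Zone 4: 8,500 × 44.3% = 3765.5
  Zone 5: 15,500 × 62.2% = 9641
Estimated total = 23287.5 → 23,300.

23,300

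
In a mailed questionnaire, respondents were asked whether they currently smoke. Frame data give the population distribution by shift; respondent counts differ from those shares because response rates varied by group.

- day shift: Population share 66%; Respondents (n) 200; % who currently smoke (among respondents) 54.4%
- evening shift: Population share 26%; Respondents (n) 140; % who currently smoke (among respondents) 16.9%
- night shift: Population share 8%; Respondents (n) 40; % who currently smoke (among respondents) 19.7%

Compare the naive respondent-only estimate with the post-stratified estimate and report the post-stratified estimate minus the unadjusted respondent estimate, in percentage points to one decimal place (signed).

Naive respondent-only estimate (weights = respondent counts):
  (200/380)×54.4 + (140/380)×16.9 + (40/380)×19.7 = 36.9316%
Reweighting by population shift shares:
  0.66×54.4 + 0.26×16.9 + 0.08×19.7 = 41.874%
Difference = 41.874 − 36.9316 = 4.9424 pp.

+4.9 percentage points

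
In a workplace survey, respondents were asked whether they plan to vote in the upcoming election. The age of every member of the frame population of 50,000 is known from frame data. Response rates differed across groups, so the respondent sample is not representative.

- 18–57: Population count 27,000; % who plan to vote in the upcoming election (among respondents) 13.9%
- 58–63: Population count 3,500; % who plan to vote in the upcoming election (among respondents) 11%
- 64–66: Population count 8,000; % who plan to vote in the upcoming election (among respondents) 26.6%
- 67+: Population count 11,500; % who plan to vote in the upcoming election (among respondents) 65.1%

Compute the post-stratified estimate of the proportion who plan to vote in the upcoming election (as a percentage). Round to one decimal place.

27.5%

Weight each group's respondent value by its population share:
  18–57: (27,000/50,000) × 13.9 = 7.506
  58–63: (3,500/50,000) × 11 = 0.77
  64–66: (8,000/50,000) × 26.6 = 4.256
  67+: (11,500/50,000) × 65.1 = 14.973
Post-stratified estimate = 27.505 → 27.5%.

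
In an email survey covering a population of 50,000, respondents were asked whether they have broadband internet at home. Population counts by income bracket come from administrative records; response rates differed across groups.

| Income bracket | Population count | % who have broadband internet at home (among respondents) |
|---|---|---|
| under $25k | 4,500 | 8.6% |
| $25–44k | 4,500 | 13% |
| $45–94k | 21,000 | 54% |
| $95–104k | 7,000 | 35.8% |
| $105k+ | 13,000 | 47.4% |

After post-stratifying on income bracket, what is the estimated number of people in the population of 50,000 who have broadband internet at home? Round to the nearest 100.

21,000

Apply each group's respondent rate to its population count:
  under $25k: 4,500 × 8.6% = 387
  $25–44k: 4,500 × 13% = 585
  $45–94k: 21,000 × 54% = 11,340
  $95–104k: 7,000 × 35.8% = 2506
  $105k+: 13,000 × 47.4% = 6162
Estimated total = 20,980 → 21,000.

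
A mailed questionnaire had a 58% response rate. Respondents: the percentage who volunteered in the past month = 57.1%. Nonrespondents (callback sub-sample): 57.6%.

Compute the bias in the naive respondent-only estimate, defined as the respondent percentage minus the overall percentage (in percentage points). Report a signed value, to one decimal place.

Nonresponse fraction = 1 − 0.58 = 0.42.
Bias = (nonresponse fraction) × (respondent percentage − nonrespondent percentage)
     = 0.42 × (57.1 − 57.6) = 0.42 × -0.5 = -0.21.

-0.2 percentage points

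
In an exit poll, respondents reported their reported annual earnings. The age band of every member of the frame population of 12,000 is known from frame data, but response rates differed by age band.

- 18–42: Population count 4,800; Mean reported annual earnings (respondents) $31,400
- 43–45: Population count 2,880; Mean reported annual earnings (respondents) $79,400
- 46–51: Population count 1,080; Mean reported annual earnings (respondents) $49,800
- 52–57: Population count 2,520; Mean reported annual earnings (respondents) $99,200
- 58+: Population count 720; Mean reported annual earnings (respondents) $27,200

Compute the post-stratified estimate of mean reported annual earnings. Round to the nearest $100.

$58,600

Weight each group's respondent value by its population share:
  18–42: (4,800/12,000) × 31,400 = 12,560
  43–45: (2,880/12,000) × 79,400 = 19,056
  46–51: (1,080/12,000) × 49,800 = 4482
  52–57: (2,520/12,000) × 99,200 = 20,832
  58+: (720/12,000) × 27,200 = 1632
Post-stratified estimate = 58,562 → $58,600.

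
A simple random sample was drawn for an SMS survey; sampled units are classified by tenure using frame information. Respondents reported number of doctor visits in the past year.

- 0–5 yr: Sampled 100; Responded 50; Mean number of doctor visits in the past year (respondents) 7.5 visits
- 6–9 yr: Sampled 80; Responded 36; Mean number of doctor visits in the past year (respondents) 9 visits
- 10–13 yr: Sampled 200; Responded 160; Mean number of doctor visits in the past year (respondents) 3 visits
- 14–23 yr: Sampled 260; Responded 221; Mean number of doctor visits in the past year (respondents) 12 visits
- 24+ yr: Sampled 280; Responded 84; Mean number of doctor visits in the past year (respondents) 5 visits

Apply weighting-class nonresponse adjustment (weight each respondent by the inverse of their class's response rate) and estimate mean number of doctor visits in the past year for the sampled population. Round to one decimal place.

Response rates by class: 0–5 yr 50/100 = 50%, 6–9 yr 36/80 = 45%, 10–13 yr 160/200 = 80%, 14–23 yr 221/260 = 85%, 24+ yr 84/280 = 30%.
Weighting each respondent by the inverse class response rate inflates each class back to its sampled size, so the class weight is n_sampled:
  0–5 yr: 100 × 7.5 = 750
  6–9 yr: 80 × 9 = 720
  10–13 yr: 200 × 3 = 600
  14–23 yr: 260 × 12 = 3120
  24+ yr: 280 × 5 = 1400
Adjusted estimate = 6590 / 920 = 7.16304 → 7.2.

7.2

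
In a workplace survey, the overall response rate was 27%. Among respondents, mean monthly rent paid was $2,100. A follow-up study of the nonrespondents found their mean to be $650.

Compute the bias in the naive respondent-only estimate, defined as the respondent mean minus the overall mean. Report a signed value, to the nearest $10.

Nonresponse fraction = 1 − 0.27 = 0.73.
Bias = (nonresponse fraction) × (respondent mean − nonrespondent mean)
     = 0.73 × (2100 − 650) = 0.73 × 1450 = 1058.5.

+$1,060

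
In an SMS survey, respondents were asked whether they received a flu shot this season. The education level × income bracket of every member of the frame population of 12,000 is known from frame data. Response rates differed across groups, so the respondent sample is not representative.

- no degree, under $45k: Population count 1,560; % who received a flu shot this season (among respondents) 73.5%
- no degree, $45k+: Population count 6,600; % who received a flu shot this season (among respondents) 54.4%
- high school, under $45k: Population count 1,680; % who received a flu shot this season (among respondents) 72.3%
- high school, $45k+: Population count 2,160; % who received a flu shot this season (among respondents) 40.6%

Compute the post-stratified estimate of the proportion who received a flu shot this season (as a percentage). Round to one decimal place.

56.9%

Reweight to the known education level × income bracket distribution:
  no degree, under $45k: (1,560/12,000) × 73.5 = 9.555
  no degree, $45k+: (6,600/12,000) × 54.4 = 29.92
  high school, under $45k: (1,680/12,000) × 72.3 = 10.122
  high school, $45k+: (2,160/12,000) × 40.6 = 7.308
Post-stratified estimate = 56.905 → 56.9%.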